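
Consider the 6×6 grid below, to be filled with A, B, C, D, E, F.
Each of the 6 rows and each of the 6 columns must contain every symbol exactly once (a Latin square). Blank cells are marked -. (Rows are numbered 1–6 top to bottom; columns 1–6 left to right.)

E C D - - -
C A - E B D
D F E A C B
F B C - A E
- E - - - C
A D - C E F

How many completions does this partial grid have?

1

Row 1, column 4: eliminating its row and column leaves {B, F}.
Row 1, column 5: eliminating its row and column leaves {F}.
Row 1, column 6: eliminating its row and column leaves {A}.
Row 2, column 3: eliminating its row and column leaves {F}.
Row 4, column 4: eliminating its row and column leaves {D}.
Row 5, column 1: eliminating its row and column leaves {B}.
Row 5, column 3: eliminating its row and column leaves {A, B, F}.
Row 5, column 4: eliminating its row and column leaves {B, D, F}.
Row 5, column 5: eliminating its row and column leaves {D, F}.
Row 6, column 3: eliminating its row and column leaves {B}.
Only one assignment across all blanks avoids any row or column repeat, giving 1 completion.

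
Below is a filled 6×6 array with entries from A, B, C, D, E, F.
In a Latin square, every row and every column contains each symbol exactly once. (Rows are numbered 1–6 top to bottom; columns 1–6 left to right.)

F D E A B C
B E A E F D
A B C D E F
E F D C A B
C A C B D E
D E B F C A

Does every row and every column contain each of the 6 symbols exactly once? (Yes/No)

Row 5 contains C twice (at columns 1 and 3); row 2 is also not a permutation.

No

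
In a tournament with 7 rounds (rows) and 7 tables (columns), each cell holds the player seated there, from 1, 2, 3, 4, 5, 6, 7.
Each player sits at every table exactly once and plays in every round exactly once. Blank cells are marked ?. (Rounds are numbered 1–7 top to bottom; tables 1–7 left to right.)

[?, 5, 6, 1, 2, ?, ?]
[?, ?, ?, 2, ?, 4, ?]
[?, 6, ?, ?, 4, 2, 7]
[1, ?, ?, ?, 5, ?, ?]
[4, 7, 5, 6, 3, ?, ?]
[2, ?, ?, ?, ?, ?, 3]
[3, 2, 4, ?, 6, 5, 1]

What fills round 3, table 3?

1

Round 1, table 1: round 1 has {1, 2, 5, 6} and table 1 has {1, 2, 3, 4}, leaving only 7.
Round 1, table 6: round 1 has {1, 2, 5, 6, 7} and table 6 has {2, 4, 5}, leaving only 3.
Round 1, table 7: round 1 has {1, 2, 3, 5, 6, 7} and table 7 has {1, 3, 7}, leaving only 4.
Round 3, table 1: round 3 has {2, 4, 6, 7} and table 1 has {1, 2, 3, 4, 7}, leaving only 5.
Round 2, table 1: round 2 has {2, 4} and table 1 has {1, 2, 3, 4, 5, 7}, leaving only 6.
Round 2, table 7: round 2 has {2, 4, 6} and table 7 has {1, 3, 4, 7}, leaving only 5.
Round 3, table 4: round 3 has {2, 4, 5, 6, 7} and table 4 has {1, 2, 6}, leaving only 3.
Round 3 already has {2, 3, 4, 5, 6, 7} and table 3 already has {4, 5, 6}, so round 3, table 3 must be 1.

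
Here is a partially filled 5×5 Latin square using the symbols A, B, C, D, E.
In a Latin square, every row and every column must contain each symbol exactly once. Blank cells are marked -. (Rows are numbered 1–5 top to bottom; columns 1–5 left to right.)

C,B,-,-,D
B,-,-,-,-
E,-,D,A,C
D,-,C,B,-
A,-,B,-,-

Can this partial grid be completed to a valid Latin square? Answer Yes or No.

No

Row 3, column 2: row 3 together with column 2 already contain {A, B, C, D, E} — every symbol — so nothing can go there. The grid has no valid completion.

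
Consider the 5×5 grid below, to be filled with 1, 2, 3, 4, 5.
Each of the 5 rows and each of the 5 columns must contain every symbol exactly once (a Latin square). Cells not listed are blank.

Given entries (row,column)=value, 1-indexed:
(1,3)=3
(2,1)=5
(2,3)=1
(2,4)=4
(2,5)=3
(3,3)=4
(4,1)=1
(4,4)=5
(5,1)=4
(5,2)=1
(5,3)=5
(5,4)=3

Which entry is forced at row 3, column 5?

Row 1, column 1: row 1 has {3} and column 1 has {1, 4, 5}, leaving only 2.
Row 1, column 4: row 1 has {2, 3} and column 4 has {3, 4, 5}, leaving only 1.
Row 2, column 2: row 2 has {1, 3, 4, 5} and column 2 has {1}, leaving only 2.
Row 3, column 1: row 3 has {4} and column 1 has {1, 2, 4, 5}, leaving only 3.
Row 3, column 2: row 3 has {3, 4} and column 2 has {1, 2}, leaving only 5.
Row 1, column 2: row 1 has {1, 2, 3} and column 2 has {1, 2, 5}, leaving only 4.
Row 1, column 5: row 1 has {1, 2, 3, 4} and column 5 has {3}, leaving only 5.
Row 3, column 4: row 3 has {3, 4, 5} and column 4 has {1, 3, 4, 5}, leaving only 2.
Row 3 already has {2, 3, 4, 5} and column 5 already has {3, 5}, so row 3, column 5 must be 1.

1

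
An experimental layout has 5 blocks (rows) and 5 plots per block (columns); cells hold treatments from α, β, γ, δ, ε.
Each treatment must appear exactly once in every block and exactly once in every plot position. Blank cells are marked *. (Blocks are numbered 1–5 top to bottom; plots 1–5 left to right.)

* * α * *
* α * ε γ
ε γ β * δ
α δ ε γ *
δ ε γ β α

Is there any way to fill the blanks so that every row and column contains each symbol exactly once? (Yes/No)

Yes

No block or plot among the givens repeats a symbol, and propagating forced cells runs into no contradiction.
One valid completion exists (for instance, γ β α δ ε / β α δ ε γ / ε γ β α δ / α δ ε γ β / δ ε γ β α).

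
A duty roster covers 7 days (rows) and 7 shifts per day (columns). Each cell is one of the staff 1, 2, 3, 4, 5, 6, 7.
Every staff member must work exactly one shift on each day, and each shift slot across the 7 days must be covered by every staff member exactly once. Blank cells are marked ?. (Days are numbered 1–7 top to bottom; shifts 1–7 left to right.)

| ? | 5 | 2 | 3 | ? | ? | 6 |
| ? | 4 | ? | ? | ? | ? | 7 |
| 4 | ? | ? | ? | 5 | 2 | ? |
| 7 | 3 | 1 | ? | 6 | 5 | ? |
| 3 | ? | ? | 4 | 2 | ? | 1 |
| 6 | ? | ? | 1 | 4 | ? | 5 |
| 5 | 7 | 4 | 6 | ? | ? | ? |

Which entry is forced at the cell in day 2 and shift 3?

Day 1, shift 1: day 1 has {2, 3, 5, 6} and shift 1 has {3, 4, 5, 6, 7}, leaving only 1.
Day 1, shift 5: day 1 has {1, 2, 3, 5, 6} and shift 5 has {2, 4, 5, 6}, leaving only 7.
Day 1, shift 6: day 1 has {1, 2, 3, 5, 6, 7} and shift 6 has {2, 5}, leaving only 4.
Day 2, shift 1: day 2 has {4, 7} and shift 1 has {1, 3, 4, 5, 6, 7}, leaving only 2.
Day 2, shift 4: day 2 has {2, 4, 7} and shift 4 has {1, 3, 4, 6}, leaving only 5.
Day 3, shift 4: day 3 has {2, 4, 5} and shift 4 has {1, 3, 4, 5, 6}, leaving only 7.
Day 3, shift 7: day 3 has {2, 4, 5, 7} and shift 7 has {1, 5, 6, 7}, leaving only 3.
Day 3, shift 3: day 3 has {2, 3, 4, 5, 7} and shift 3 has {1, 2, 4}, leaving only 6.
Day 2 already has {2, 4, 5, 7} and shift 3 already has {1, 2, 4, 6}, so day 2, shift 3 must be 3.

3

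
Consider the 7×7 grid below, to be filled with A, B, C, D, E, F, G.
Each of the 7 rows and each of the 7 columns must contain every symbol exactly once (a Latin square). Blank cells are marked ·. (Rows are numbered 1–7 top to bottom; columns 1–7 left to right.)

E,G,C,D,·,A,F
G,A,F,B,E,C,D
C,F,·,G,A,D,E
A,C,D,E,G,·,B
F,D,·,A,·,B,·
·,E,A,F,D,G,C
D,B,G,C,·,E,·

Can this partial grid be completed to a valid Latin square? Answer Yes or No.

Yes

No row or column among the givens repeats a symbol, and propagating forced cells runs into no contradiction.
One valid completion exists (for instance, E G C D B A F / G A F B E C D / C F B G A D E / A C D E G F B / F D E A C B G / B E A F D G C / D B G C F E A).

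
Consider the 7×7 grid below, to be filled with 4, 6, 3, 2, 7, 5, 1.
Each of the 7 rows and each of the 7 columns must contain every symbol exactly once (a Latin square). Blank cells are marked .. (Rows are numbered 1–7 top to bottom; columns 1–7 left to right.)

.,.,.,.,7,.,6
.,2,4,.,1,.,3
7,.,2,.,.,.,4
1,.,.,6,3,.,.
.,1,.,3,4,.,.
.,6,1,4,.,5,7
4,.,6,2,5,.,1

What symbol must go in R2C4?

7

Row 3, column 5: row 3 has {4, 2, 7} and column 5 has {4, 3, 7, 5, 1}, leaving only 6.
Row 6, column 5: row 6 has {4, 6, 7, 5, 1} and column 5 has {4, 6, 3, 7, 5, 1}, leaving only 2.
Row 6, column 1: row 6 has {4, 6, 2, 7, 5, 1} and column 1 has {4, 7, 1}, leaving only 3.
Row 2, column 4 is narrowed to {7, 5}.
If it were 5, then row 3, column 4 would be left with no valid symbol.
So row 2, column 4 must be 7.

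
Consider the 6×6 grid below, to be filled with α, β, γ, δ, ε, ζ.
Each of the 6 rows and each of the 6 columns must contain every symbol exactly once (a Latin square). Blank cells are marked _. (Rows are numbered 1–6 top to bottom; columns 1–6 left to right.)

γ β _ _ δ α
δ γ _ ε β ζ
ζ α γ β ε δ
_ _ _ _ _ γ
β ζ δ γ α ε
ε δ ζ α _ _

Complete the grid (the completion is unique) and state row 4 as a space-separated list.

Row 4, column 1: row 4 has {γ} and column 1 has {β, γ, δ, ε, ζ}, leaving only α.
Row 4, column 2: row 4 has {α, γ} and column 2 has {α, β, γ, δ, ζ}, leaving only ε.
Row 4, column 3: row 4 has {α, γ, ε} and column 3 has {γ, δ, ζ}, leaving only β.
Row 4, column 5: row 4 has {α, β, γ, ε} and column 5 has {α, β, δ, ε}, leaving only ζ.
Row 4, column 4: row 4 has {α, β, γ, ε, ζ} and column 4 has {α, β, γ, ε}, leaving only δ.
So row 4 reads: α ε β δ ζ γ.

α ε β δ ζ γ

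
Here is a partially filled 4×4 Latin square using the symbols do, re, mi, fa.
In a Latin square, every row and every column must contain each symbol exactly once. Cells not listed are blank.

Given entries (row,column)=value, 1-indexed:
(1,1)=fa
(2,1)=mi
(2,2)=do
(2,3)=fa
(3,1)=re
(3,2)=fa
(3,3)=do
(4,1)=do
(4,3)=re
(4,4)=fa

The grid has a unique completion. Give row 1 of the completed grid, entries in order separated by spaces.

Row 1, column 3: row 1 has {fa} and column 3 has {do, re, fa}, leaving only mi.
Row 1, column 2: row 1 has {mi, fa} and column 2 has {do, fa}, leaving only re.
Row 1, column 4: row 1 has {re, mi, fa} and column 4 has {fa}, leaving only do.
So row 1 reads: fa re mi do.

fa re mi do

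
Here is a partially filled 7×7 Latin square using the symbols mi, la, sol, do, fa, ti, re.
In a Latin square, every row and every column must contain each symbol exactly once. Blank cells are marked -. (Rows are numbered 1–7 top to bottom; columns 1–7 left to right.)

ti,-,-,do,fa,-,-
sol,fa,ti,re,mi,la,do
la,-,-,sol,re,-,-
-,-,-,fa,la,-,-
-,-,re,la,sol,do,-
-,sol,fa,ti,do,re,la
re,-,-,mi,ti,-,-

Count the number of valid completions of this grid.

Row 1, column 2: eliminating its row and column leaves {mi, la, re}.
Row 1, column 3: eliminating its row and column leaves {mi, la, sol}.
Row 1, column 6: eliminating its row and column leaves {mi, sol}.
Row 1, column 7: eliminating its row and column leaves {mi, sol, re}.
Row 3, column 2: eliminating its row and column leaves {mi, do, ti}.
Row 3, column 3: eliminating its row and column leaves {mi, do}.
Row 3, column 6: eliminating its row and column leaves {mi, fa, ti}.
Row 3, column 7: eliminating its row and column leaves {mi, fa, ti}.
Row 4, column 1: eliminating its row and column leaves {mi, do}.
Row 4, column 2: eliminating its row and column leaves {mi, do, ti, re}.
Row 4, column 3: eliminating its row and column leaves {mi, sol, do}.
Row 4, column 6: eliminating its row and column leaves {mi, sol, ti}.
Row 4, column 7: eliminating its row and column leaves {mi, sol, ti, re}.
Row 5, column 1: eliminating its row and column leaves {mi, fa}.
Row 5, column 2: eliminating its row and column leaves {mi, ti}.
Row 5, column 7: eliminating its row and column leaves {mi, fa, ti}.
Row 6, column 1: eliminating its row and column leaves {mi}.
Row 7, column 2: eliminating its row and column leaves {la, do}.
Row 7, column 3: eliminating its row and column leaves {la, sol, do}.
Row 7, column 6: eliminating its row and column leaves {sol, fa}.
Row 7, column 7: eliminating its row and column leaves {sol, fa}.
Enumerating the assignments across these blanks that avoid any row or column repeat gives 8 completions.

8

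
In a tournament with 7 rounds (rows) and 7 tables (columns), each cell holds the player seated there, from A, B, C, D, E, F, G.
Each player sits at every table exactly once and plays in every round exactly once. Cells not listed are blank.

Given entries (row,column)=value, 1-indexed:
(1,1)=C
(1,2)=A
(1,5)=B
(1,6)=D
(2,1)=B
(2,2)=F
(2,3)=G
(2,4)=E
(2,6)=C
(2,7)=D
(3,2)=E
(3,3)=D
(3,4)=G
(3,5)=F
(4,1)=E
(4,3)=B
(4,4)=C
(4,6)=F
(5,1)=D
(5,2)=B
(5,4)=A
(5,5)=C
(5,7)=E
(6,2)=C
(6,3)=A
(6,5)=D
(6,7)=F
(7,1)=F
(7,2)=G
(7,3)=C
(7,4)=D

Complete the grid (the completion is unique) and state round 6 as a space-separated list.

G C A B D E F

Round 6, table 1: round 6 has {A, C, D, F} and table 1 has {B, C, D, E, F}, leaving only G.
Round 6, table 4: round 6 has {A, C, D, F, G} and table 4 has {A, C, D, E, G}, leaving only B.
Round 6, table 6: round 6 has {A, B, C, D, F, G} and table 6 has {C, D, F}, leaving only E.
So round 6 reads: G C A B D E F.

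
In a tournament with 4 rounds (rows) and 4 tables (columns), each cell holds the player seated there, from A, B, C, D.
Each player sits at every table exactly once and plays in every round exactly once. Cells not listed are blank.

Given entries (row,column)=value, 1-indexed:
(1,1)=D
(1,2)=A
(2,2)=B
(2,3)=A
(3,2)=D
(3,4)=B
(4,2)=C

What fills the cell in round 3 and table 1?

Round 1, table 4: round 1 has {A, D} and table 4 has {B}, leaving only C.
Round 1, table 3: round 1 has {A, C, D} and table 3 has {A}, leaving only B.
Round 2, table 1: round 2 has {A, B} and table 1 has {D}, leaving only C.
Round 3 already has {B, D} and table 1 already has {C, D}, so round 3, table 1 must be A.

A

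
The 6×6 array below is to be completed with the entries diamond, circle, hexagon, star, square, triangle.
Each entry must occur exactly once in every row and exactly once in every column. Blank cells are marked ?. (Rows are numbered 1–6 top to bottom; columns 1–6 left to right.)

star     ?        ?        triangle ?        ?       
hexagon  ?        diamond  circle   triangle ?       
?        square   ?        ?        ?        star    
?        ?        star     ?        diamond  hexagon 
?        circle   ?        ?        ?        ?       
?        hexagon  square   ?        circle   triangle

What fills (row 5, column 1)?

square

Row 1, column 2: row 1 has {star, triangle} and column 2 has {circle, hexagon, square}, leaving only diamond.
Row 2, column 2: row 2 has {diamond, circle, hexagon, triangle} and column 2 has {diamond, circle, hexagon, square}, leaving only star.
Row 2, column 6: row 2 has {diamond, circle, hexagon, star, triangle} and column 6 has {hexagon, star, triangle}, leaving only square.
Row 1, column 6: row 1 has {diamond, star, triangle} and column 6 has {hexagon, star, square, triangle}, leaving only circle.
Row 1, column 3: row 1 has {diamond, circle, star, triangle} and column 3 has {diamond, star, square}, leaving only hexagon.
Row 1, column 5: row 1 has {diamond, circle, hexagon, star, triangle} and column 5 has {diamond, circle, triangle}, leaving only square.
Row 3, column 5: row 3 has {star, square} and column 5 has {diamond, circle, square, triangle}, leaving only hexagon.
Row 3, column 4: row 3 has {hexagon, star, square} and column 4 has {circle, triangle}, leaving only diamond.
Row 4, column 2: row 4 has {diamond, hexagon, star} and column 2 has {diamond, circle, hexagon, star, square}, leaving only triangle.
Row 4, column 4: row 4 has {diamond, hexagon, star, triangle} and column 4 has {diamond, circle, triangle}, leaving only square.
Row 4, column 1: row 4 has {diamond, hexagon, star, square, triangle} and column 1 has {hexagon, star}, leaving only circle.
Row 3, column 1: row 3 has {diamond, hexagon, star, square} and column 1 has {circle, hexagon, star}, leaving only triangle.
Row 3, column 3: row 3 has {diamond, hexagon, star, square, triangle} and column 3 has {diamond, hexagon, star, square}, leaving only circle.
Row 5, column 3: row 5 has {circle} and column 3 has {diamond, circle, hexagon, star, square}, leaving only triangle.
Row 5, column 5: row 5 has {circle, triangle} and column 5 has {diamond, circle, hexagon, square, triangle}, leaving only star.
Row 5, column 4: row 5 has {circle, star, triangle} and column 4 has {diamond, circle, square, triangle}, leaving only hexagon.
Row 5, column 6: row 5 has {circle, hexagon, star, triangle} and column 6 has {circle, hexagon, star, square, triangle}, leaving only diamond.
Row 5 already has {diamond, circle, hexagon, star, triangle} and column 1 already has {circle, hexagon, star, triangle}, so row 5, column 1 must be square.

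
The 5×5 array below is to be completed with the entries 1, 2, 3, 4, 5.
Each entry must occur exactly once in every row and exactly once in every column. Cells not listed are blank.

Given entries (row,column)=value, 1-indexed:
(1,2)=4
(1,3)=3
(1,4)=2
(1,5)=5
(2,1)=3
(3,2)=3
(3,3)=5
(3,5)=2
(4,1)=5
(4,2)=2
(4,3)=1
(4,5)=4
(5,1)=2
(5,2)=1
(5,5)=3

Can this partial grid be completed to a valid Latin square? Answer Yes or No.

Yes

No row or column among the givens repeats a symbol, and propagating forced cells runs into no contradiction.
One valid completion exists (for instance, 1 4 3 2 5 / 3 5 2 4 1 / 4 3 5 1 2 / 5 2 1 3 4 / 2 1 4 5 3).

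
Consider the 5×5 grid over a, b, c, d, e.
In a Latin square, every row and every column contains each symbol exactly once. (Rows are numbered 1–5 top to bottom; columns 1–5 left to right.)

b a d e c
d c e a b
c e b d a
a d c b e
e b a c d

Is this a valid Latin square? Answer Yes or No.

Yes

Each row is a permutation of the 5 symbols, and so is each column.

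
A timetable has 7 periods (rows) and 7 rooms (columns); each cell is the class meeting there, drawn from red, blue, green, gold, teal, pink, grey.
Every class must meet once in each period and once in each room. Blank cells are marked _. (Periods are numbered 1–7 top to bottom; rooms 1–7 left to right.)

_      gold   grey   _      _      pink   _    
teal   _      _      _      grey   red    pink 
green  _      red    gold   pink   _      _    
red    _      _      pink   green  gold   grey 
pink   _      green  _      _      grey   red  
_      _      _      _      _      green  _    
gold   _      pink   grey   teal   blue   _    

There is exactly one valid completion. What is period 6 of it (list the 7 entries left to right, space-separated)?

grey pink teal red blue green gold

Period 1, room 1: period 1 has {gold, pink, grey} and room 1 has {red, green, gold, teal, pink}, leaving only blue.
Period 6, room 1: period 6 has {green} and room 1 has {red, blue, green, gold, teal, pink}, leaving only grey.
Period 1, room 5: period 1 has {blue, gold, pink, grey} and room 5 has {green, teal, pink, grey}, leaving only red.
Period 3, room 6: period 3 has {red, green, gold, pink} and room 6 has {red, blue, green, gold, pink, grey}, leaving only teal.
Period 3, room 7: period 3 has {red, green, gold, teal, pink} and room 7 has {red, pink, grey}, leaving only blue.
Period 3, room 2: period 3 has {red, blue, green, gold, teal, pink} and room 2 has {gold}, leaving only grey.
Period 7, room 7: period 7 has {blue, gold, teal, pink, grey} and room 7 has {red, blue, pink, grey}, leaving only green.
Period 1, room 7: period 1 has {red, blue, gold, pink, grey} and room 7 has {red, blue, green, pink, grey}, leaving only teal.
Period 6, room 7: period 6 has {green, grey} and room 7 has {red, blue, green, teal, pink, grey}, leaving only gold.
Period 6, room 5: period 6 has {green, gold, grey} and room 5 has {red, green, teal, pink, grey}, leaving only blue.
Period 6, room 3: period 6 has {blue, green, gold, grey} and room 3 has {red, green, pink, grey}, leaving only teal.
Period 6, room 4: period 6 has {blue, green, gold, teal, grey} and room 4 has {gold, pink, grey}, leaving only red.
Period 6, room 2: period 6 has {red, blue, green, gold, teal, grey} and room 2 has {gold, grey}, leaving only pink.
So period 6 reads: grey pink teal red blue green gold.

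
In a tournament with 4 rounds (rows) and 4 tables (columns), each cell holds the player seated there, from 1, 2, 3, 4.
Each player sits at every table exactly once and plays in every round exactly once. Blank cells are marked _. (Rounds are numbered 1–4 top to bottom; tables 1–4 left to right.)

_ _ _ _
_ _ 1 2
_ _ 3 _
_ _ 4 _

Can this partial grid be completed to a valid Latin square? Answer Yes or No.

Yes

No round or table among the givens repeats a symbol, and propagating forced cells runs into no contradiction.
One valid completion exists (for instance, 4 1 2 3 / 3 4 1 2 / 1 2 3 4 / 2 3 4 1).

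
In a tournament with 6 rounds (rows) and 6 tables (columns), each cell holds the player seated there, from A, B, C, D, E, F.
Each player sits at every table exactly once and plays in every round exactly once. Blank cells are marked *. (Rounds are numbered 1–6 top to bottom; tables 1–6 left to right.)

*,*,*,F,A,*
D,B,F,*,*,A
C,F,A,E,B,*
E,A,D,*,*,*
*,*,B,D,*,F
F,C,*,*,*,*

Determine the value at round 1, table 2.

Round 1, table 1: round 1 has {A, F} and table 1 has {C, D, E, F}, leaving only B.
Round 2, table 4: round 2 has {A, B, D, F} and table 4 has {D, E, F}, leaving only C.
Round 2, table 5: round 2 has {A, B, C, D, F} and table 5 has {A, B}, leaving only E.
Round 3, table 6: round 3 has {A, B, C, E, F} and table 6 has {A, F}, leaving only D.
Round 4, table 4: round 4 has {A, D, E} and table 4 has {C, D, E, F}, leaving only B.
Round 4, table 6: round 4 has {A, B, D, E} and table 6 has {A, D, F}, leaving only C.
Round 1, table 6: round 1 has {A, B, F} and table 6 has {A, C, D, F}, leaving only E.
Round 1 already has {A, B, E, F} and table 2 already has {A, B, C, F}, so round 1, table 2 must be D.

D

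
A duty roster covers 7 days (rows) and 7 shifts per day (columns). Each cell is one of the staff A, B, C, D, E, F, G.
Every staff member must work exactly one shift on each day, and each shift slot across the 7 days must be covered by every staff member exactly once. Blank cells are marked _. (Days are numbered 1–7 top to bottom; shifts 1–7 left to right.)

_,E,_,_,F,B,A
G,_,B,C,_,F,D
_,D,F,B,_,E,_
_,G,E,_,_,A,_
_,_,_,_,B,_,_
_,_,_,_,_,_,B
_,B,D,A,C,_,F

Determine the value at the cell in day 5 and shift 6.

C

Day 2, shift 2: day 2 has {B, C, D, F, G} and shift 2 has {B, D, E, G}, leaving only A.
Day 2, shift 5: day 2 has {A, B, C, D, F, G} and shift 5 has {B, C, F}, leaving only E.
Day 4, shift 5: day 4 has {A, E, G} and shift 5 has {B, C, E, F}, leaving only D.
Day 4, shift 4: day 4 has {A, D, E, G} and shift 4 has {A, B, C}, leaving only F.
Day 4, shift 7: day 4 has {A, D, E, F, G} and shift 7 has {A, B, D, F}, leaving only C.
Day 3, shift 7: day 3 has {B, D, E, F} and shift 7 has {A, B, C, D, F}, leaving only G.
Day 3, shift 5: day 3 has {B, D, E, F, G} and shift 5 has {B, C, D, E, F}, leaving only A.
Day 3, shift 1: day 3 has {A, B, D, E, F, G} and shift 1 has {G}, leaving only C.
Day 1, shift 1: day 1 has {A, B, E, F} and shift 1 has {C, G}, leaving only D.
Day 1, shift 4: day 1 has {A, B, D, E, F} and shift 4 has {A, B, C, F}, leaving only G.
Day 1, shift 3: day 1 has {A, B, D, E, F, G} and shift 3 has {B, D, E, F}, leaving only C.
Day 4, shift 1: day 4 has {A, C, D, E, F, G} and shift 1 has {C, D, G}, leaving only B.
Day 5, shift 7: day 5 has {B} and shift 7 has {A, B, C, D, F, G}, leaving only E.
Day 5, shift 4: day 5 has {B, E} and shift 4 has {A, B, C, F, G}, leaving only D.
Day 6, shift 4: day 6 has {B} and shift 4 has {A, B, C, D, F, G}, leaving only E.
Day 6, shift 5: day 6 has {B, E} and shift 5 has {A, B, C, D, E, F}, leaving only G.
Day 6, shift 3: day 6 has {B, E, G} and shift 3 has {B, C, D, E, F}, leaving only A.
Day 5, shift 3: day 5 has {B, D, E} and shift 3 has {A, B, C, D, E, F}, leaving only G.
Day 5 already has {B, D, E, G} and shift 6 already has {A, B, E, F}, so day 5, shift 6 must be C.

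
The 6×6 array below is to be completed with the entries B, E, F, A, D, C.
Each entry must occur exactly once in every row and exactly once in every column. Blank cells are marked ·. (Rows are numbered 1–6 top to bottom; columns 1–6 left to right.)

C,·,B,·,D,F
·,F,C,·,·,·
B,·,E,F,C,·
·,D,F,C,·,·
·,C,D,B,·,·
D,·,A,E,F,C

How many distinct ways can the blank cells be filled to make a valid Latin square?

4

Row 1, column 2: eliminating its row and column leaves {E, A}.
Row 1, column 4: eliminating its row and column leaves {A}.
Row 2, column 1: eliminating its row and column leaves {E, A}.
Row 2, column 4: eliminating its row and column leaves {A, D}.
Row 2, column 5: eliminating its row and column leaves {B, E, A}.
Row 2, column 6: eliminating its row and column leaves {B, E, A, D}.
Row 3, column 2: eliminating its row and column leaves {A}.
Row 3, column 6: eliminating its row and column leaves {A, D}.
Row 4, column 1: eliminating its row and column leaves {E, A}.
Row 4, column 5: eliminating its row and column leaves {B, E, A}.
Row 4, column 6: eliminating its row and column leaves {B, E, A}.
Row 5, column 1: eliminating its row and column leaves {E, F, A}.
Row 5, column 5: eliminating its row and column leaves {E, A}.
Row 5, column 6: eliminating its row and column leaves {E, A}.
Row 6, column 2: eliminating its row and column leaves {B}.
Enumerating the assignments across these blanks that avoid any row or column repeat gives 4 completions.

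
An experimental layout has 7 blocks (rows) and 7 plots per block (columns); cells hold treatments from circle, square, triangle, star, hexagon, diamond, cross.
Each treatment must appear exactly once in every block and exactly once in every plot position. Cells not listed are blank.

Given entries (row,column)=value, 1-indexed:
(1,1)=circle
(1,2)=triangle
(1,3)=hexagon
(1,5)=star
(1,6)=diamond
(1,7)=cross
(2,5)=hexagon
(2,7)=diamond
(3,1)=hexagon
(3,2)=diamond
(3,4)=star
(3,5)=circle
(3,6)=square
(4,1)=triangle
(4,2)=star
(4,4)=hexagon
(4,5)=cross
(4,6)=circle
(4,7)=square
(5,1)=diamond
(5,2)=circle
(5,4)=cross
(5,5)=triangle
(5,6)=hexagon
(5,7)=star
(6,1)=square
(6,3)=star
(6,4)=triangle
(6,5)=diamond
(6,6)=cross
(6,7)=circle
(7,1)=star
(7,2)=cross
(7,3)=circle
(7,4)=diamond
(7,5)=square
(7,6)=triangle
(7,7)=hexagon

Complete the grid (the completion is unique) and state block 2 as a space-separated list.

cross square triangle circle hexagon star diamond

Block 2, plot 1: block 2 has {hexagon, diamond} and plot 1 has {circle, square, triangle, star, hexagon, diamond}, leaving only cross.
Block 2, plot 2: block 2 has {hexagon, diamond, cross} and plot 2 has {circle, triangle, star, diamond, cross}, leaving only square.
Block 2, plot 3: block 2 has {square, hexagon, diamond, cross} and plot 3 has {circle, star, hexagon}, leaving only triangle.
Block 2, plot 4: block 2 has {square, triangle, hexagon, diamond, cross} and plot 4 has {triangle, star, hexagon, diamond, cross}, leaving only circle.
Block 2, plot 6: block 2 has {circle, square, triangle, hexagon, diamond, cross} and plot 6 has {circle, square, triangle, hexagon, diamond, cross}, leaving only star.
So block 2 reads: cross square triangle circle hexagon star diamond.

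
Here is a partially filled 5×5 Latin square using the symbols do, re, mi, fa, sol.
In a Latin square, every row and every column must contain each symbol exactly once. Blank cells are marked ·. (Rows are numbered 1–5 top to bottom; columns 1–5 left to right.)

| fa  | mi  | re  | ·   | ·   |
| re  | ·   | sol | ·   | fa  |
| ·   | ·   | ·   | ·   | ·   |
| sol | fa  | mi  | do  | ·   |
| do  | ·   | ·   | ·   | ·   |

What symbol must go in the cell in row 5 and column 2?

Row 1, column 4: row 1 has {re, mi, fa} and column 4 has {do}, leaving only sol.
Row 1, column 5: row 1 has {re, mi, fa, sol} and column 5 has {fa}, leaving only do.
Row 2, column 2: row 2 has {re, fa, sol} and column 2 has {mi, fa}, leaving only do.
Row 2, column 4: row 2 has {do, re, fa, sol} and column 4 has {do, sol}, leaving only mi.
Row 3, column 1: row 3 has {} and column 1 has {do, re, fa, sol}, leaving only mi.
Row 4, column 5: row 4 has {do, mi, fa, sol} and column 5 has {do, fa}, leaving only re.
Row 3, column 5: row 3 has {mi} and column 5 has {do, re, fa}, leaving only sol.
Row 3, column 2: row 3 has {mi, sol} and column 2 has {do, mi, fa}, leaving only re.
Row 5 already has {do} and column 2 already has {do, re, mi, fa}, so row 5, column 2 must be sol.

sol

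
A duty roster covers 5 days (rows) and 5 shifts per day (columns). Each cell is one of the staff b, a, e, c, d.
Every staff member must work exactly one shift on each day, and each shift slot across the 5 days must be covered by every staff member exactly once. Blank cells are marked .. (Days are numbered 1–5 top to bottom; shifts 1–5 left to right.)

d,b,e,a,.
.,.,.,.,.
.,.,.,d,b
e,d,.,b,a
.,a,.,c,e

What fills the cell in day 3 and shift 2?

Day 1, shift 5: day 1 has {b, a, e, d} and shift 5 has {b, a, e}, leaving only c.
Day 2, shift 4: day 2 has {} and shift 4 has {b, a, c, d}, leaving only e.
Day 2, shift 2: day 2 has {e} and shift 2 has {b, a, d}, leaving only c.
Day 3 already has {b, d} and shift 2 already has {b, a, c, d}, so day 3, shift 2 must be e.

e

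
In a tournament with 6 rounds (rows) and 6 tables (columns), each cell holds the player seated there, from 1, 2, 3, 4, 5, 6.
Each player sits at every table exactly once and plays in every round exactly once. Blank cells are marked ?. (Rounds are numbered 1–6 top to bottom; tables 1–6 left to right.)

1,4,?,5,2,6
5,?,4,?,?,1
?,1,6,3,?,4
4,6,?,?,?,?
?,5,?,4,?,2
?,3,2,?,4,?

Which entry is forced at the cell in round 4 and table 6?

Round 1, table 3: round 1 has {1, 2, 4, 5, 6} and table 3 has {2, 4, 6}, leaving only 3.
Round 2, table 2: round 2 has {1, 4, 5} and table 2 has {1, 3, 4, 5, 6}, leaving only 2.
Round 2, table 4: round 2 has {1, 2, 4, 5} and table 4 has {3, 4, 5}, leaving only 6.
Round 2, table 5: round 2 has {1, 2, 4, 5, 6} and table 5 has {2, 4}, leaving only 3.
Round 3, table 1: round 3 has {1, 3, 4, 6} and table 1 has {1, 4, 5}, leaving only 2.
Round 3, table 5: round 3 has {1, 2, 3, 4, 6} and table 5 has {2, 3, 4}, leaving only 5.
Round 4, table 5: round 4 has {4, 6} and table 5 has {2, 3, 4, 5}, leaving only 1.
Round 4, table 3: round 4 has {1, 4, 6} and table 3 has {2, 3, 4, 6}, leaving only 5.
Round 4 already has {1, 4, 5, 6} and table 6 already has {1, 2, 4, 6}, so round 4, table 6 must be 3.

3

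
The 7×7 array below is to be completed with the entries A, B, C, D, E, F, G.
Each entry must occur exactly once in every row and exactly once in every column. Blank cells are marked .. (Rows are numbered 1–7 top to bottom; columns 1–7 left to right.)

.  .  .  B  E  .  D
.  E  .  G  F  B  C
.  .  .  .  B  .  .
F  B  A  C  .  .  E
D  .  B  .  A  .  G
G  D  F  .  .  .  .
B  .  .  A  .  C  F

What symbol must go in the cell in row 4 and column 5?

Row 2, column 1: row 2 has {B, C, E, F, G} and column 1 has {B, D, F, G}, leaving only A.
Row 1, column 1: row 1 has {B, D, E} and column 1 has {A, B, D, F, G}, leaving only C.
Row 1, column 3: row 1 has {B, C, D, E} and column 3 has {A, B, F}, leaving only G.
Row 2, column 3: row 2 has {A, B, C, E, F, G} and column 3 has {A, B, F, G}, leaving only D.
Row 3, column 1: row 3 has {B} and column 1 has {A, B, C, D, F, G}, leaving only E.
Row 3, column 3: row 3 has {B, E} and column 3 has {A, B, D, F, G}, leaving only C.
Row 3, column 7: row 3 has {B, C, E} and column 7 has {C, D, E, F, G}, leaving only A.
Row 6, column 4: row 6 has {D, F, G} and column 4 has {A, B, C, G}, leaving only E.
Row 5, column 4: row 5 has {A, B, D, G} and column 4 has {A, B, C, E, G}, leaving only F.
Row 3, column 4: row 3 has {A, B, C, E} and column 4 has {A, B, C, E, F, G}, leaving only D.
Row 5, column 2: row 5 has {A, B, D, F, G} and column 2 has {B, D, E}, leaving only C.
Row 5, column 6: row 5 has {A, B, C, D, F, G} and column 6 has {B, C}, leaving only E.
Row 6, column 5: row 6 has {D, E, F, G} and column 5 has {A, B, E, F}, leaving only C.
Row 6, column 6: row 6 has {C, D, E, F, G} and column 6 has {B, C, E}, leaving only A.
Row 1, column 6: row 1 has {B, C, D, E, G} and column 6 has {A, B, C, E}, leaving only F.
Row 1, column 2: row 1 has {B, C, D, E, F, G} and column 2 has {B, C, D, E}, leaving only A.
Row 3, column 6: row 3 has {A, B, C, D, E} and column 6 has {A, B, C, E, F}, leaving only G.
Row 3, column 2: row 3 has {A, B, C, D, E, G} and column 2 has {A, B, C, D, E}, leaving only F.
Row 4, column 6: row 4 has {A, B, C, E, F} and column 6 has {A, B, C, E, F, G}, leaving only D.
Row 4 already has {A, B, C, D, E, F} and column 5 already has {A, B, C, E, F}, so row 4, column 5 must be G.

G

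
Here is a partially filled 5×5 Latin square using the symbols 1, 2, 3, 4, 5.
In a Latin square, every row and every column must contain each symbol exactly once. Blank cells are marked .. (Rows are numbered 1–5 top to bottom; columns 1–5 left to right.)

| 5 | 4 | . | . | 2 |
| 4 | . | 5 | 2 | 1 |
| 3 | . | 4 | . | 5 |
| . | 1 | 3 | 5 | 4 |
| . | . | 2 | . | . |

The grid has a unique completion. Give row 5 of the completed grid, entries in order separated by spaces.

Row 5, column 1: row 5 has {2} and column 1 has {3, 4, 5}, leaving only 1.
Row 5, column 5: row 5 has {1, 2} and column 5 has {1, 2, 4, 5}, leaving only 3.
Row 5, column 2: row 5 has {1, 2, 3} and column 2 has {1, 4}, leaving only 5.
Row 5, column 4: row 5 has {1, 2, 3, 5} and column 4 has {2, 5}, leaving only 4.
So row 5 reads: 1 5 2 4 3.

1 5 2 4 3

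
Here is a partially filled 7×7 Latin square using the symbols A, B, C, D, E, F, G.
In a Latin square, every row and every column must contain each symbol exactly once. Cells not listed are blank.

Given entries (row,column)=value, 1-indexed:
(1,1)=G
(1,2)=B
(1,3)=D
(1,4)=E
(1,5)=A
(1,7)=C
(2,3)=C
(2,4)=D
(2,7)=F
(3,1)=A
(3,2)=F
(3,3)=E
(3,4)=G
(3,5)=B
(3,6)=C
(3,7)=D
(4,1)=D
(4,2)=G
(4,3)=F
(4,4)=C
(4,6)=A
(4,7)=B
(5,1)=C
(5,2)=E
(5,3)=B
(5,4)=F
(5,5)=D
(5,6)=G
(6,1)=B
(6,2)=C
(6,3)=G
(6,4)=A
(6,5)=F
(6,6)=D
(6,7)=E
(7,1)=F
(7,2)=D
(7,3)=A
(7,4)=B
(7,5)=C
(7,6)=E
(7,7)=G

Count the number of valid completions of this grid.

1

Row 1, column 6: eliminating its row and column leaves {F}.
Row 2, column 1: eliminating its row and column leaves {E}.
Row 2, column 2: eliminating its row and column leaves {A}.
Row 2, column 5: eliminating its row and column leaves {E, G}.
Row 2, column 6: eliminating its row and column leaves {B}.
Row 4, column 5: eliminating its row and column leaves {E}.
Row 5, column 7: eliminating its row and column leaves {A}.
Only one assignment across all blanks avoids any row or column repeat, giving 1 completion.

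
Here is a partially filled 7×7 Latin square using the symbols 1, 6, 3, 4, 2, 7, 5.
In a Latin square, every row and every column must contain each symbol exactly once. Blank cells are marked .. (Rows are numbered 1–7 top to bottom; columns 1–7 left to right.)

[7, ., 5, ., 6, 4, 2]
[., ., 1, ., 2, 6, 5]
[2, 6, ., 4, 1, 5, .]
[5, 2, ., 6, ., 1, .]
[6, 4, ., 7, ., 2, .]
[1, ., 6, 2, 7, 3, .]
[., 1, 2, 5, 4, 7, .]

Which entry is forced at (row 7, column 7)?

6

Row 1, column 2: row 1 has {6, 4, 2, 7, 5} and column 2 has {1, 6, 4, 2}, leaving only 3.
Row 1, column 4: row 1 has {6, 3, 4, 2, 7, 5} and column 4 has {6, 4, 2, 7, 5}, leaving only 1.
Row 2, column 2: row 2 has {1, 6, 2, 5} and column 2 has {1, 6, 3, 4, 2}, leaving only 7.
Row 2, column 4: row 2 has {1, 6, 2, 7, 5} and column 4 has {1, 6, 4, 2, 7, 5}, leaving only 3.
Row 2, column 1: row 2 has {1, 6, 3, 2, 7, 5} and column 1 has {1, 6, 2, 7, 5}, leaving only 4.
Row 4, column 5: row 4 has {1, 6, 2, 5} and column 5 has {1, 6, 4, 2, 7}, leaving only 3.
Row 5, column 3: row 5 has {6, 4, 2, 7} and column 3 has {1, 6, 2, 5}, leaving only 3.
Row 3, column 3: row 3 has {1, 6, 4, 2, 5} and column 3 has {1, 6, 3, 2, 5}, leaving only 7.
Row 3, column 7: row 3 has {1, 6, 4, 2, 7, 5} and column 7 has {2, 5}, leaving only 3.
Row 7 already has {1, 4, 2, 7, 5} and column 7 already has {3, 2, 5}, so row 7, column 7 must be 6.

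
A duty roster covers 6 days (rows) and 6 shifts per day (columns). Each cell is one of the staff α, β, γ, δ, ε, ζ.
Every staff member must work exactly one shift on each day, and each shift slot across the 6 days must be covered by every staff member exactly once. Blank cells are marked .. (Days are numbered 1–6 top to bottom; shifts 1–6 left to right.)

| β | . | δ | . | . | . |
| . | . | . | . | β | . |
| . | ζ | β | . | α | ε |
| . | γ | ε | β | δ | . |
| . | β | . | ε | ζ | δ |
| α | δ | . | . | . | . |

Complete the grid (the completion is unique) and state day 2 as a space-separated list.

Day 4, shift 1: day 4 has {β, γ, δ, ε} and shift 1 has {α, β}, leaving only ζ.
Day 4, shift 6: day 4 has {β, γ, δ, ε, ζ} and shift 6 has {δ, ε}, leaving only α.
Day 5, shift 1: day 5 has {β, δ, ε, ζ} and shift 1 has {α, β, ζ}, leaving only γ.
Day 3, shift 1: day 3 has {α, β, ε, ζ} and shift 1 has {α, β, γ, ζ}, leaving only δ.
Day 2, shift 1: day 2 has {β} and shift 1 has {α, β, γ, δ, ζ}, leaving only ε.
Day 2, shift 2: day 2 has {β, ε} and shift 2 has {β, γ, δ, ζ}, leaving only α.
Day 1, shift 2: day 1 has {β, δ} and shift 2 has {α, β, γ, δ, ζ}, leaving only ε.
Day 1, shift 5: day 1 has {β, δ, ε} and shift 5 has {α, β, δ, ζ}, leaving only γ.
Day 1, shift 6: day 1 has {β, γ, δ, ε} and shift 6 has {α, δ, ε}, leaving only ζ.
Day 2, shift 6: day 2 has {α, β, ε} and shift 6 has {α, δ, ε, ζ}, leaving only γ.
Day 2, shift 3: day 2 has {α, β, γ, ε} and shift 3 has {β, δ, ε}, leaving only ζ.
Day 2, shift 4: day 2 has {α, β, γ, ε, ζ} and shift 4 has {β, ε}, leaving only δ.
So day 2 reads: ε α ζ δ β γ.

ε α ζ δ β γ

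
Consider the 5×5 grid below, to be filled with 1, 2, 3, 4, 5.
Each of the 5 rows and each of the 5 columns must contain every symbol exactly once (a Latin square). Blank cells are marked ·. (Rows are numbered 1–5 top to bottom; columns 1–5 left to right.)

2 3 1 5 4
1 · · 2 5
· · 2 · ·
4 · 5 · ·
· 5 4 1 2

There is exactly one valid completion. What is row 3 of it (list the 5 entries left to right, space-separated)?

5 1 2 4 3

Row 2, column 2: row 2 has {1, 2, 5} and column 2 has {3, 5}, leaving only 4.
Row 3, column 2: row 3 has {2} and column 2 has {3, 4, 5}, leaving only 1.
Row 3, column 5: row 3 has {1, 2} and column 5 has {2, 4, 5}, leaving only 3.
Row 3, column 1: row 3 has {1, 2, 3} and column 1 has {1, 2, 4}, leaving only 5.
Row 3, column 4: row 3 has {1, 2, 3, 5} and column 4 has {1, 2, 5}, leaving only 4.
So row 3 reads: 5 1 2 4 3.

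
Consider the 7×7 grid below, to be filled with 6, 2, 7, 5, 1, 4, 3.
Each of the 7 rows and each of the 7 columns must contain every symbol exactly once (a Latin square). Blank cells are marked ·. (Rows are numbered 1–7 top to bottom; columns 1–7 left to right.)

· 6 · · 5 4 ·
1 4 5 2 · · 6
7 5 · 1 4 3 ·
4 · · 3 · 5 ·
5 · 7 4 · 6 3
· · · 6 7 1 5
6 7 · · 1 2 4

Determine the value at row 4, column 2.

Row 1, column 4: row 1 has {6, 5, 4} and column 4 has {6, 2, 1, 4, 3}, leaving only 7.
Row 2, column 5: row 2 has {6, 2, 5, 1, 4} and column 5 has {7, 5, 1, 4}, leaving only 3.
Row 2, column 6: row 2 has {6, 2, 5, 1, 4, 3} and column 6 has {6, 2, 5, 1, 4, 3}, leaving only 7.
Row 3, column 7: row 3 has {7, 5, 1, 4, 3} and column 7 has {6, 5, 4, 3}, leaving only 2.
Row 1, column 7: row 1 has {6, 7, 5, 4} and column 7 has {6, 2, 5, 4, 3}, leaving only 1.
Row 3, column 3: row 3 has {2, 7, 5, 1, 4, 3} and column 3 has {7, 5}, leaving only 6.
Row 4, column 7: row 4 has {5, 4, 3} and column 7 has {6, 2, 5, 1, 4, 3}, leaving only 7.
Row 5, column 5: row 5 has {6, 7, 5, 4, 3} and column 5 has {7, 5, 1, 4, 3}, leaving only 2.
Row 4, column 5: row 4 has {7, 5, 4, 3} and column 5 has {2, 7, 5, 1, 4, 3}, leaving only 6.
Row 5, column 2: row 5 has {6, 2, 7, 5, 4, 3} and column 2 has {6, 7, 5, 4}, leaving only 1.
Row 4 already has {6, 7, 5, 4, 3} and column 2 already has {6, 7, 5, 1, 4}, so row 4, column 2 must be 2.

2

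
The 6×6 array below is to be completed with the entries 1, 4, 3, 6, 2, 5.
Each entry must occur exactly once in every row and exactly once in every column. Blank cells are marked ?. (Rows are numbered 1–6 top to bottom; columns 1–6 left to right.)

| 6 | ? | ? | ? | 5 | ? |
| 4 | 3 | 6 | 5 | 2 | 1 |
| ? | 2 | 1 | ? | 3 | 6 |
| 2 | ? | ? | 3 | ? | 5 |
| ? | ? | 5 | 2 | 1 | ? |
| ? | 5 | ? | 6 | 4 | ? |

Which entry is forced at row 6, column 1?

Row 3, column 1: row 3 has {1, 3, 6, 2} and column 1 has {4, 6, 2}, leaving only 5.
Row 3, column 4: row 3 has {1, 3, 6, 2, 5} and column 4 has {3, 6, 2, 5}, leaving only 4.
Row 1, column 4: row 1 has {6, 5} and column 4 has {4, 3, 6, 2, 5}, leaving only 1.
Row 1, column 2: row 1 has {1, 6, 5} and column 2 has {3, 2, 5}, leaving only 4.
Row 4, column 3: row 4 has {3, 2, 5} and column 3 has {1, 6, 5}, leaving only 4.
Row 4, column 5: row 4 has {4, 3, 2, 5} and column 5 has {1, 4, 3, 2, 5}, leaving only 6.
Row 4, column 2: row 4 has {4, 3, 6, 2, 5} and column 2 has {4, 3, 2, 5}, leaving only 1.
Row 5, column 1: row 5 has {1, 2, 5} and column 1 has {4, 6, 2, 5}, leaving only 3.
Row 6 already has {4, 6, 5} and column 1 already has {4, 3, 6, 2, 5}, so row 6, column 1 must be 1.

1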